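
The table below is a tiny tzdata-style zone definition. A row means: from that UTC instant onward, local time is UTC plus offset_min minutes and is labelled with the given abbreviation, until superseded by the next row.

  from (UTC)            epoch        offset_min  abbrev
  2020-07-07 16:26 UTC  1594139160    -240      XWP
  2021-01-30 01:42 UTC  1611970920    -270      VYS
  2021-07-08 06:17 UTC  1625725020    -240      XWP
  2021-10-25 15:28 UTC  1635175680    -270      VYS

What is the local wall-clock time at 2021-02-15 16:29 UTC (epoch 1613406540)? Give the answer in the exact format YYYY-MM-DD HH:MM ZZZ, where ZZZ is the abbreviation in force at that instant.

Query: 2021-02-15 16:29 UTC
Rule 2/4 (VYS, -04:30): 2021-01-30 01:42 UTC ≤ query < 2021-07-08 06:17 UTC
16·60 + 29 - 270 = 719 min
719 = 0·1440 + 719; 719 = 11·60 + 59 → 11:59, same day
→ 2021-02-15 11:59 VYS

2021-02-15 11:59 VYS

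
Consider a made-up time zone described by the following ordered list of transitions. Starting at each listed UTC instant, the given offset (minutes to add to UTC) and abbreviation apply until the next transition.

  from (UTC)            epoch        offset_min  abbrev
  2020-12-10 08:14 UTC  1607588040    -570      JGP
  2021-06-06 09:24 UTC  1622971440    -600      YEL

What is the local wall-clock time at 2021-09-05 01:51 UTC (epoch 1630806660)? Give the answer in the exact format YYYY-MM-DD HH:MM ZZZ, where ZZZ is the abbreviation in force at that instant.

2021-09-04 15:51 YEL

Query: 2021-09-05 01:51 UTC
Rule 2/2 (YEL, -10:00): 2021-06-06 09:24 UTC ≤ query < +∞
1·60 + 51 - 600 = -489 min
-489 = -1·1440 + 951; 951 = 15·60 + 51 → 15:51, 2021-09-05 - 1 day = 2021-09-04
→ 2021-09-04 15:51 YEL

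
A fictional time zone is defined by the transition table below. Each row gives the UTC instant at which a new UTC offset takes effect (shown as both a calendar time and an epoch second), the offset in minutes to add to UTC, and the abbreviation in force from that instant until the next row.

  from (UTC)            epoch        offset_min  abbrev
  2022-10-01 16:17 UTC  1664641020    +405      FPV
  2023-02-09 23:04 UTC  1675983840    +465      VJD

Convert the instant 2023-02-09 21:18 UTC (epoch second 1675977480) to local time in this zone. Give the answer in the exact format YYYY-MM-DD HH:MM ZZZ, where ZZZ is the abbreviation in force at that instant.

2023-02-10 04:03 FPV

Query: 2023-02-09 21:18 UTC
Rule 1/2 (FPV, +06:45): 2022-10-01 16:17 UTC ≤ query < 2023-02-09 23:04 UTC
21·60 + 18 + 405 = 1683 min
1683 = 1·1440 + 243; 243 = 4·60 + 3 → 04:03, 2023-02-09 + 1 day = 2023-02-10
→ 2023-02-10 04:03 FPV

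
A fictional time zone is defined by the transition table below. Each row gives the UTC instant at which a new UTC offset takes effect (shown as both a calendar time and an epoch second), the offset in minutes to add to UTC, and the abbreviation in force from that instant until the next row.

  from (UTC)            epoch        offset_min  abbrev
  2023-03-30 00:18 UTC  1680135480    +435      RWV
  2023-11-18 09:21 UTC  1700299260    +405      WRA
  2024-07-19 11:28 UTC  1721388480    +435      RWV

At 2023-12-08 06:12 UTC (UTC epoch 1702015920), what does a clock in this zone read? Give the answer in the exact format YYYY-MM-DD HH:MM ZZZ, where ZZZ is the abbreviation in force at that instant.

Query: 2023-12-08 06:12 UTC
Rule 2/3 (WRA, +06:45): 2023-11-18 09:21 UTC ≤ query < 2024-07-19 11:28 UTC
6·60 + 12 + 405 = 777 min
777 = 0·1440 + 777; 777 = 12·60 + 57 → 12:57, same day
→ 2023-12-08 12:57 WRA

2023-12-08 12:57 WRA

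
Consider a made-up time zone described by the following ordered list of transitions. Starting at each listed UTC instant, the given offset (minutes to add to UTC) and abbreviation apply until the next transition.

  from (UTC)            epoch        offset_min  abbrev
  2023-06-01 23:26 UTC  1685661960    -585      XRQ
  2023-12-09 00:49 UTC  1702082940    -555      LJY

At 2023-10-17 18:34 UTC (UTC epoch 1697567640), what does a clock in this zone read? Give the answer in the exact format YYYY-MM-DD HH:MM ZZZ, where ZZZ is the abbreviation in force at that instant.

Query: 2023-10-17 18:34 UTC
Rule 1/2 (XRQ, -09:45): 2023-06-01 23:26 UTC ≤ query < 2023-12-09 00:49 UTC
18·60 + 34 - 585 = 529 min
529 = 0·1440 + 529; 529 = 8·60 + 49 → 08:49, same day
→ 2023-10-17 08:49 XRQ

2023-10-17 08:49 XRQ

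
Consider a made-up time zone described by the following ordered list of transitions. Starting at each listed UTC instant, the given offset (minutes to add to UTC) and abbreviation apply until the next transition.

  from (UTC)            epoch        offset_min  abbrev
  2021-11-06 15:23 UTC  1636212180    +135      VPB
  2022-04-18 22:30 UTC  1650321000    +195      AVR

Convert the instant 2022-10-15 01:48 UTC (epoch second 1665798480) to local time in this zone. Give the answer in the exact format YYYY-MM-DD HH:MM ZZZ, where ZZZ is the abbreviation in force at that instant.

2022-10-15 05:03 AVR

Query: 2022-10-15 01:48 UTC
Rule 2/2 (AVR, +03:15): 2022-04-18 22:30 UTC ≤ query < +∞
1·60 + 48 + 195 = 303 min
303 = 0·1440 + 303; 303 = 5·60 + 3 → 05:03, same day
→ 2022-10-15 05:03 AVR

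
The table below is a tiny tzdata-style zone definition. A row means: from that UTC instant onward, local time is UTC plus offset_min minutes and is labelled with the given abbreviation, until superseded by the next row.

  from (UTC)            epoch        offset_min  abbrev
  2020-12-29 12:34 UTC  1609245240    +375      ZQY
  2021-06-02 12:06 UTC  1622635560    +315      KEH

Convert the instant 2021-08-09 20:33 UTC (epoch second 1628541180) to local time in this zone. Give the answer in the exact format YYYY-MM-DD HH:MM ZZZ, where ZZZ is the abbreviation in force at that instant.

Query: 2021-08-09 20:33 UTC
Rule 2/2 (KEH, +05:15): 2021-06-02 12:06 UTC ≤ query < +∞
20·60 + 33 + 315 = 1548 min
1548 = 1·1440 + 108; 108 = 1·60 + 48 → 01:48, 2021-08-09 + 1 day = 2021-08-10
→ 2021-08-10 01:48 KEH

2021-08-10 01:48 KEH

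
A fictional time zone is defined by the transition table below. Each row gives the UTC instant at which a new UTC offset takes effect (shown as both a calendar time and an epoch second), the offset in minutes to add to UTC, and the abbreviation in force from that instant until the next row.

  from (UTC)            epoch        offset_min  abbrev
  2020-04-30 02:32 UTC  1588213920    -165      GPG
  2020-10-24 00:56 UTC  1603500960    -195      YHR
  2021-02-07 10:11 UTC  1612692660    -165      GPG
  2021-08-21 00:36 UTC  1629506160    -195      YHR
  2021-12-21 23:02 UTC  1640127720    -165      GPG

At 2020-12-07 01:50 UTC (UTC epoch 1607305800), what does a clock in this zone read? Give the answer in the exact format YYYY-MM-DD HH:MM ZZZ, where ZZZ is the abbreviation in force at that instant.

Query: 2020-12-07 01:50 UTC
Rule 2/5 (YHR, -03:15): 2020-10-24 00:56 UTC ≤ query < 2021-02-07 10:11 UTC
1·60 + 50 - 195 = -85 min
-85 = -1·1440 + 1355; 1355 = 22·60 + 35 → 22:35, 2020-12-07 - 1 day = 2020-12-06
→ 2020-12-06 22:35 YHR

2020-12-06 22:35 YHR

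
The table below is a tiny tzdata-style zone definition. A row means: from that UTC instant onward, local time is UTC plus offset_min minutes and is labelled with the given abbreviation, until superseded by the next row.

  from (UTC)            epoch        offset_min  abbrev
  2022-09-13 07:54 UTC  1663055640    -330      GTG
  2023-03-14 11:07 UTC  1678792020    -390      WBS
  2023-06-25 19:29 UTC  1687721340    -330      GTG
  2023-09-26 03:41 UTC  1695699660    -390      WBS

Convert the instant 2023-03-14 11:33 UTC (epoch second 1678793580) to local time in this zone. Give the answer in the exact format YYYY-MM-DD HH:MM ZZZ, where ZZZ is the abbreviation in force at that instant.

Query: 2023-03-14 11:33 UTC
Rule 2/4 (WBS, -06:30): 2023-03-14 11:07 UTC ≤ query < 2023-06-25 19:29 UTC
11·60 + 33 - 390 = 303 min
303 = 0·1440 + 303; 303 = 5·60 + 3 → 05:03, same day
→ 2023-03-14 05:03 WBS

2023-03-14 05:03 WBS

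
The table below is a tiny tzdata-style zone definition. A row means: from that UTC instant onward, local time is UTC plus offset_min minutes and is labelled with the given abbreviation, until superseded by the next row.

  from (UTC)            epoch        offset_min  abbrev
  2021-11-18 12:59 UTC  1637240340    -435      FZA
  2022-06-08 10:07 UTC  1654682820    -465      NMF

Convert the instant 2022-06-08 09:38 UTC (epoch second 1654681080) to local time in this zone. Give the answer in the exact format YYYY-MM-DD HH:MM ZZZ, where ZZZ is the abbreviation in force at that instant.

Query: 2022-06-08 09:38 UTC
Rule 1/2 (FZA, -07:15): 2021-11-18 12:59 UTC ≤ query < 2022-06-08 10:07 UTC
9·60 + 38 - 435 = 143 min
143 = 0·1440 + 143; 143 = 2·60 + 23 → 02:23, same day
→ 2022-06-08 02:23 FZA

2022-06-08 02:23 FZA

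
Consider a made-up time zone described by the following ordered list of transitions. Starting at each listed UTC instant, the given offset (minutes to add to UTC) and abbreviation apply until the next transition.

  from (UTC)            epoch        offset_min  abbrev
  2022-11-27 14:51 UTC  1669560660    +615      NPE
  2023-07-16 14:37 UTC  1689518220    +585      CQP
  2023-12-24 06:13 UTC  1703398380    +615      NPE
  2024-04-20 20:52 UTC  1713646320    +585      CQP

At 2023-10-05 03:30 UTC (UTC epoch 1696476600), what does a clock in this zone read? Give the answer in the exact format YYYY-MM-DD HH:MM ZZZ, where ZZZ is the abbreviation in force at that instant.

Query: 2023-10-05 03:30 UTC
Rule 2/4 (CQP, +09:45): 2023-07-16 14:37 UTC ≤ query < 2023-12-24 06:13 UTC
3·60 + 30 + 585 = 795 min
795 = 0·1440 + 795; 795 = 13·60 + 15 → 13:15, same day
→ 2023-10-05 13:15 CQP

2023-10-05 13:15 CQP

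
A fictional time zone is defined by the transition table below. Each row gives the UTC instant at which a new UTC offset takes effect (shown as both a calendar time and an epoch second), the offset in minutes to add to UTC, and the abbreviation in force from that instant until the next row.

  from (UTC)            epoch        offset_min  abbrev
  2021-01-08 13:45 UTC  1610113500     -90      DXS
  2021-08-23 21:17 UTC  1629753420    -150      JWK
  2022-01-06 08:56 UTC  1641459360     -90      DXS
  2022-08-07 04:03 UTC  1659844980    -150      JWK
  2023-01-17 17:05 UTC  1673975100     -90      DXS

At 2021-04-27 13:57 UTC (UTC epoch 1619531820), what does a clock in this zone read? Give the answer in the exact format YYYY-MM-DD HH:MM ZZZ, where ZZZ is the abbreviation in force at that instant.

2021-04-27 12:27 DXS

Query: 2021-04-27 13:57 UTC
Rule 1/5 (DXS, -01:30): 2021-01-08 13:45 UTC ≤ query < 2021-08-23 21:17 UTC
13·60 + 57 - 90 = 747 min
747 = 0·1440 + 747; 747 = 12·60 + 27 → 12:27, same day
→ 2021-04-27 12:27 DXS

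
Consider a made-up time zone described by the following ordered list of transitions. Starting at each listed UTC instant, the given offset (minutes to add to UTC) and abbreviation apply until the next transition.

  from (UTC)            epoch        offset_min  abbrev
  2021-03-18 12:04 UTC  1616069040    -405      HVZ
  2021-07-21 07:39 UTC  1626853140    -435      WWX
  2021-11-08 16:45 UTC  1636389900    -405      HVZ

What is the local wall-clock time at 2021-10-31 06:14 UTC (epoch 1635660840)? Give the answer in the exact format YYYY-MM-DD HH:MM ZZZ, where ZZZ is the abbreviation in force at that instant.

Query: 2021-10-31 06:14 UTC
Rule 2/3 (WWX, -07:15): 2021-07-21 07:39 UTC ≤ query < 2021-11-08 16:45 UTC
6·60 + 14 - 435 = -61 min
-61 = -1·1440 + 1379; 1379 = 22·60 + 59 → 22:59, 2021-10-31 - 1 day = 2021-10-30
→ 2021-10-30 22:59 WWX

2021-10-30 22:59 WWX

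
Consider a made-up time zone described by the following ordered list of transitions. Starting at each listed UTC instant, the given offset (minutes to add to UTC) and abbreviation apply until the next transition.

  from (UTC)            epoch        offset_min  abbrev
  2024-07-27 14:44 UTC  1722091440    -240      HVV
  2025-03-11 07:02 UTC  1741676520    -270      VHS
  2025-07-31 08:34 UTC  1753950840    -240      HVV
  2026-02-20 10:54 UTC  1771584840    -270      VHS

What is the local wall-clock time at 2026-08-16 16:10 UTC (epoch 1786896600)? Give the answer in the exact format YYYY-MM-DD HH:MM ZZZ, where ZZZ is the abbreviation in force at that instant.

Query: 2026-08-16 16:10 UTC
Rule 4/4 (VHS, -04:30): 2026-02-20 10:54 UTC ≤ query < +∞
16·60 + 10 - 270 = 700 min
700 = 0·1440 + 700; 700 = 11·60 + 40 → 11:40, same day
→ 2026-08-16 11:40 VHS

2026-08-16 11:40 VHS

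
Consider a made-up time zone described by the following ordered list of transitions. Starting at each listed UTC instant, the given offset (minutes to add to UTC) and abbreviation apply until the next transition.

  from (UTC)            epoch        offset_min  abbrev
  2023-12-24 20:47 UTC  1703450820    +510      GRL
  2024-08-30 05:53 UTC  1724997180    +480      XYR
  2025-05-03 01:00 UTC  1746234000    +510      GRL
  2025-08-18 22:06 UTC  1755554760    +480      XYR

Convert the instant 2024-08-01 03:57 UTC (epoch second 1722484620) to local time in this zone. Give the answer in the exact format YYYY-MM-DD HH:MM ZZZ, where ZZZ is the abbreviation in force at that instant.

Query: 2024-08-01 03:57 UTC
Rule 1/4 (GRL, +08:30): 2023-12-24 20:47 UTC ≤ query < 2024-08-30 05:53 UTC
3·60 + 57 + 510 = 747 min
747 = 0·1440 + 747; 747 = 12·60 + 27 → 12:27, same day
→ 2024-08-01 12:27 GRL

2024-08-01 12:27 GRL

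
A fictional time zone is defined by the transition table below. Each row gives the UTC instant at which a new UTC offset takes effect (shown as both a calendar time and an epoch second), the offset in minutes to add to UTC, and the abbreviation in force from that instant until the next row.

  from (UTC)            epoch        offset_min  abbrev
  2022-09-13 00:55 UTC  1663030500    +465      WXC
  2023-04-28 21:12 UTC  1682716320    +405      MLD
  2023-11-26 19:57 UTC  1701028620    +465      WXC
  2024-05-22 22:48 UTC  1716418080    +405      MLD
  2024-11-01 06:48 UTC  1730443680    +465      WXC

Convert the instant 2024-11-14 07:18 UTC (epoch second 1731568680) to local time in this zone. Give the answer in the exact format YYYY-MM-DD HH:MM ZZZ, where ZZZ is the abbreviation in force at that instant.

Query: 2024-11-14 07:18 UTC
Rule 5/5 (WXC, +07:45): 2024-11-01 06:48 UTC ≤ query < +∞
7·60 + 18 + 465 = 903 min
903 = 0·1440 + 903; 903 = 15·60 + 3 → 15:03, same day
→ 2024-11-14 15:03 WXC

2024-11-14 15:03 WXC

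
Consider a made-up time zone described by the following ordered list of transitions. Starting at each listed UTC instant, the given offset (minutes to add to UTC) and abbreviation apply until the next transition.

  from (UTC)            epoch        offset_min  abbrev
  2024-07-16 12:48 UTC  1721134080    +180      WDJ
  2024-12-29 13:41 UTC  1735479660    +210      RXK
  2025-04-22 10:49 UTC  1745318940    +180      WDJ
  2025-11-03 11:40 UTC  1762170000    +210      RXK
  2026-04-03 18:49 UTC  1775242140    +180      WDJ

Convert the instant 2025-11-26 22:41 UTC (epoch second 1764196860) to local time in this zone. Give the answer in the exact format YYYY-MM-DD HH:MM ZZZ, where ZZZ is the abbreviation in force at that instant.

2025-11-27 02:11 RXK

Query: 2025-11-26 22:41 UTC
Rule 4/5 (RXK, +03:30): 2025-11-03 11:40 UTC ≤ query < 2026-04-03 18:49 UTC
22·60 + 41 + 210 = 1571 min
1571 = 1·1440 + 131; 131 = 2·60 + 11 → 02:11, 2025-11-26 + 1 day = 2025-11-27
→ 2025-11-27 02:11 RXK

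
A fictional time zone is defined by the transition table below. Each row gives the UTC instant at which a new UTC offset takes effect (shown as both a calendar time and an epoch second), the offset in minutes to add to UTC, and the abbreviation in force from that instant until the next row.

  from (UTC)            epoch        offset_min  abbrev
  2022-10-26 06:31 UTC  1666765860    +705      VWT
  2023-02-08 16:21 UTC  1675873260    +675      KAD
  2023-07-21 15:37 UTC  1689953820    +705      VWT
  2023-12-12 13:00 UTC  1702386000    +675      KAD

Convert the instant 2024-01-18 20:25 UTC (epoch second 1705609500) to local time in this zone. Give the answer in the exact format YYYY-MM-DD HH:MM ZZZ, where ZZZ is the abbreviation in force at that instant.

2024-01-19 07:40 KAD

Query: 2024-01-18 20:25 UTC
Rule 4/4 (KAD, +11:15): 2023-12-12 13:00 UTC ≤ query < +∞
20·60 + 25 + 675 = 1900 min
1900 = 1·1440 + 460; 460 = 7·60 + 40 → 07:40, 2024-01-18 + 1 day = 2024-01-19
→ 2024-01-19 07:40 KAD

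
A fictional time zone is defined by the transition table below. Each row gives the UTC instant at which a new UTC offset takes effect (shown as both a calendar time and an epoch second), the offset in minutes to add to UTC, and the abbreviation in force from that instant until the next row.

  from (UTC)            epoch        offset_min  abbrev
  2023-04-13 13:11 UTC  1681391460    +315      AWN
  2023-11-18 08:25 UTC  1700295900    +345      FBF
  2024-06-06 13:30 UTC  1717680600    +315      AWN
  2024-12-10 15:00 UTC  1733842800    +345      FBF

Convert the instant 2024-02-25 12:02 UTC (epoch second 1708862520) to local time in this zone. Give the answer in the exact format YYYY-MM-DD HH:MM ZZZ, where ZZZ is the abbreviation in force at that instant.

2024-02-25 17:47 FBF

Query: 2024-02-25 12:02 UTC
Rule 2/4 (FBF, +05:45): 2023-11-18 08:25 UTC ≤ query < 2024-06-06 13:30 UTC
12·60 + 2 + 345 = 1067 min
1067 = 0·1440 + 1067; 1067 = 17·60 + 47 → 17:47, same day
→ 2024-02-25 17:47 FBF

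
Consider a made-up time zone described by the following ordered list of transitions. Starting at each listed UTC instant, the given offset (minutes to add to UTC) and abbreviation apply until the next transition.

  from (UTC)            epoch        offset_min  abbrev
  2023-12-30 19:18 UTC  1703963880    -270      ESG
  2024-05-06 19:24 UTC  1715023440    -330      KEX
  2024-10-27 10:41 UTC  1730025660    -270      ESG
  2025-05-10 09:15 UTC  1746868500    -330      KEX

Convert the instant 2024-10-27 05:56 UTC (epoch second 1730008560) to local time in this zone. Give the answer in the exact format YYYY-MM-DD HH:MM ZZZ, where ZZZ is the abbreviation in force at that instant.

2024-10-27 00:26 KEX

Query: 2024-10-27 05:56 UTC
Rule 2/4 (KEX, -05:30): 2024-05-06 19:24 UTC ≤ query < 2024-10-27 10:41 UTC
5·60 + 56 - 330 = 26 min
26 = 0·1440 + 26; 26 = 0·60 + 26 → 00:26, same day
→ 2024-10-27 00:26 KEX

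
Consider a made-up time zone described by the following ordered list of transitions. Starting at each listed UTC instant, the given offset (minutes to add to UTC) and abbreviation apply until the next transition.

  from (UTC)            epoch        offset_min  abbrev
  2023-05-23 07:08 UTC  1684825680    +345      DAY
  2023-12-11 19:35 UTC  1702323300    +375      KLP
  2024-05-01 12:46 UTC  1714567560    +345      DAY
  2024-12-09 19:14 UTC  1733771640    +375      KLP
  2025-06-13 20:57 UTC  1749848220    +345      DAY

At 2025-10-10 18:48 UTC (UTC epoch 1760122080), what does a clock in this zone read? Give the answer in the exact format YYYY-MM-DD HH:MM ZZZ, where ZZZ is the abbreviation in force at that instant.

2025-10-11 00:33 DAY

Query: 2025-10-10 18:48 UTC
Rule 5/5 (DAY, +05:45): 2025-06-13 20:57 UTC ≤ query < +∞
18·60 + 48 + 345 = 1473 min
1473 = 1·1440 + 33; 33 = 0·60 + 33 → 00:33, 2025-10-10 + 1 day = 2025-10-11
→ 2025-10-11 00:33 DAY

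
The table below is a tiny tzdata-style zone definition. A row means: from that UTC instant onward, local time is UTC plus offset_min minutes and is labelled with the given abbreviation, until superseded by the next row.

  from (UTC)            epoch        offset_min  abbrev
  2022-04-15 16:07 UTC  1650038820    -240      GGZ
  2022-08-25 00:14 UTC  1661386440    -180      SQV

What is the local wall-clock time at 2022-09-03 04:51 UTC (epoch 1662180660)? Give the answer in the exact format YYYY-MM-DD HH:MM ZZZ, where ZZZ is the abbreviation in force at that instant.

2022-09-03 01:51 SQV

Query: 2022-09-03 04:51 UTC
Rule 2/2 (SQV, -03:00): 2022-08-25 00:14 UTC ≤ query < +∞
4·60 + 51 - 180 = 111 min
111 = 0·1440 + 111; 111 = 1·60 + 51 → 01:51, same day
→ 2022-09-03 01:51 SQV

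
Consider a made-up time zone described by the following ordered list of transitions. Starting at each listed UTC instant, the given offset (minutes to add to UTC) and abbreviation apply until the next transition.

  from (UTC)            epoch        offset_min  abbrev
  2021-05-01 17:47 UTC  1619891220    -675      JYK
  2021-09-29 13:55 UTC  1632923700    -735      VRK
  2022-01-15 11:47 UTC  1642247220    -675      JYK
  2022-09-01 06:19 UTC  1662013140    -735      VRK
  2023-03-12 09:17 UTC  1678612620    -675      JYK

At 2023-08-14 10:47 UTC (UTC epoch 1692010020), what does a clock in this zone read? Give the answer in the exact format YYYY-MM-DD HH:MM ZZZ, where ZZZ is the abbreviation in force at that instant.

2023-08-13 23:32 JYK

Query: 2023-08-14 10:47 UTC
Rule 5/5 (JYK, -11:15): 2023-03-12 09:17 UTC ≤ query < +∞
10·60 + 47 - 675 = -28 min
-28 = -1·1440 + 1412; 1412 = 23·60 + 32 → 23:32, 2023-08-14 - 1 day = 2023-08-13
→ 2023-08-13 23:32 JYK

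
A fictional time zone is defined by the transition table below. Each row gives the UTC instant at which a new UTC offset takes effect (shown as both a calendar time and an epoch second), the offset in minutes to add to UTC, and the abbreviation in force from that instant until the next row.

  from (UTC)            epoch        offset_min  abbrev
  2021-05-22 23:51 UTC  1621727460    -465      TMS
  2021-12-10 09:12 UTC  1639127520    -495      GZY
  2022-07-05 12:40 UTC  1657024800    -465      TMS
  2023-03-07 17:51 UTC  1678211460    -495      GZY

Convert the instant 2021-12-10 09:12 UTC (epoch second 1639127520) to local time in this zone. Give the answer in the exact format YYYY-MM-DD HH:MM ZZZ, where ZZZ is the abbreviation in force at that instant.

Query: 2021-12-10 09:12 UTC
Rule 2/4 (GZY, -08:15): 2021-12-10 09:12 UTC ≤ query < 2022-07-05 12:40 UTC
9·60 + 12 - 495 = 57 min
57 = 0·1440 + 57; 57 = 0·60 + 57 → 00:57, same day
→ 2021-12-10 00:57 GZY

2021-12-10 00:57 GZY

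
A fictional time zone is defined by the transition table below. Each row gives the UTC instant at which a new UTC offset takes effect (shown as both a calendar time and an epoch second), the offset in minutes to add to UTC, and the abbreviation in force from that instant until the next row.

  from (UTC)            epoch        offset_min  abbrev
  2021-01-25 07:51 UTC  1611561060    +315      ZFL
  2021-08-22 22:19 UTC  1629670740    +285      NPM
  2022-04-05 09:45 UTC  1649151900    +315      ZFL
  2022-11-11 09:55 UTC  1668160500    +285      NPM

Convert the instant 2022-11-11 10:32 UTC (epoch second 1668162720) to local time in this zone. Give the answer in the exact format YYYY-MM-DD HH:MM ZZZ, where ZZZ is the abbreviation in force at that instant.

2022-11-11 15:17 NPM

Query: 2022-11-11 10:32 UTC
Rule 4/4 (NPM, +04:45): 2022-11-11 09:55 UTC ≤ query < +∞
10·60 + 32 + 285 = 917 min
917 = 0·1440 + 917; 917 = 15·60 + 17 → 15:17, same day
→ 2022-11-11 15:17 NPM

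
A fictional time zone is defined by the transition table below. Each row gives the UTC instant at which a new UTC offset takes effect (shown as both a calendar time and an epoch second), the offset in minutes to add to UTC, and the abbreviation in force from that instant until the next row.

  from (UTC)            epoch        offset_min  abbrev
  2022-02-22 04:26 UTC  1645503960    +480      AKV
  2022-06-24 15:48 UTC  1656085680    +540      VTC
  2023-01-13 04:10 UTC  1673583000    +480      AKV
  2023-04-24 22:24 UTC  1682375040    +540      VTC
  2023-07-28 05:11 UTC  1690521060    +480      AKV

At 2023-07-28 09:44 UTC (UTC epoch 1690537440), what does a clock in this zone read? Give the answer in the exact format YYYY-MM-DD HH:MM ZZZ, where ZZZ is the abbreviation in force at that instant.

Query: 2023-07-28 09:44 UTC
Rule 5/5 (AKV, +08:00): 2023-07-28 05:11 UTC ≤ query < +∞
9·60 + 44 + 480 = 1064 min
1064 = 0·1440 + 1064; 1064 = 17·60 + 44 → 17:44, same day
→ 2023-07-28 17:44 AKV

2023-07-28 17:44 AKV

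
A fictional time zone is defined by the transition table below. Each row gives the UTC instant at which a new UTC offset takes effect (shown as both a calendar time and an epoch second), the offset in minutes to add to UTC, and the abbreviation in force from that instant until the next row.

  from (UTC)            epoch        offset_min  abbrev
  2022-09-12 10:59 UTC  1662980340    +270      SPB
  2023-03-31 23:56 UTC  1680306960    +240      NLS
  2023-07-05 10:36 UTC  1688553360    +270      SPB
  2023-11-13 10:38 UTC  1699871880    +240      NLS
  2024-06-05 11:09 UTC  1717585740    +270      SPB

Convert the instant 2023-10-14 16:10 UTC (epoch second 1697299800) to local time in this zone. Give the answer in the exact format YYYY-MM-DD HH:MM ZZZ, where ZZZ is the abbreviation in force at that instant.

Query: 2023-10-14 16:10 UTC
Rule 3/5 (SPB, +04:30): 2023-07-05 10:36 UTC ≤ query < 2023-11-13 10:38 UTC
16·60 + 10 + 270 = 1240 min
1240 = 0·1440 + 1240; 1240 = 20·60 + 40 → 20:40, same day
→ 2023-10-14 20:40 SPB

2023-10-14 20:40 SPB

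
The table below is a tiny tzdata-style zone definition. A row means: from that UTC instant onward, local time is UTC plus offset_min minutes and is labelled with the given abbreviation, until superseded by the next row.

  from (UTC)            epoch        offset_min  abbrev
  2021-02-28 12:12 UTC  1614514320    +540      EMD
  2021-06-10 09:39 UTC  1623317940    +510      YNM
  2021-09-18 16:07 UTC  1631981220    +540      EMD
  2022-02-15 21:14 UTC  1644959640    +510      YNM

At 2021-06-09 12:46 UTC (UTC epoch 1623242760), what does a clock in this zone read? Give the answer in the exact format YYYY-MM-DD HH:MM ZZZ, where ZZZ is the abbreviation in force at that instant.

Query: 2021-06-09 12:46 UTC
Rule 1/4 (EMD, +09:00): 2021-02-28 12:12 UTC ≤ query < 2021-06-10 09:39 UTC
12·60 + 46 + 540 = 1306 min
1306 = 0·1440 + 1306; 1306 = 21·60 + 46 → 21:46, same day
→ 2021-06-09 21:46 EMD

2021-06-09 21:46 EMD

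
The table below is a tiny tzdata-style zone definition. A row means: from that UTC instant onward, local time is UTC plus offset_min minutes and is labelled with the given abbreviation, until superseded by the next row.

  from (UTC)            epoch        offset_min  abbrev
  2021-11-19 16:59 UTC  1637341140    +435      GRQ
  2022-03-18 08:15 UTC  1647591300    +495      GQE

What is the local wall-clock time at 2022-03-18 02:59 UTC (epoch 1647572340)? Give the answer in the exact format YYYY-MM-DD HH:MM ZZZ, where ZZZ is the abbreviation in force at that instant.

Query: 2022-03-18 02:59 UTC
Rule 1/2 (GRQ, +07:15): 2021-11-19 16:59 UTC ≤ query < 2022-03-18 08:15 UTC
2·60 + 59 + 435 = 614 min
614 = 0·1440 + 614; 614 = 10·60 + 14 → 10:14, same day
→ 2022-03-18 10:14 GRQ

2022-03-18 10:14 GRQ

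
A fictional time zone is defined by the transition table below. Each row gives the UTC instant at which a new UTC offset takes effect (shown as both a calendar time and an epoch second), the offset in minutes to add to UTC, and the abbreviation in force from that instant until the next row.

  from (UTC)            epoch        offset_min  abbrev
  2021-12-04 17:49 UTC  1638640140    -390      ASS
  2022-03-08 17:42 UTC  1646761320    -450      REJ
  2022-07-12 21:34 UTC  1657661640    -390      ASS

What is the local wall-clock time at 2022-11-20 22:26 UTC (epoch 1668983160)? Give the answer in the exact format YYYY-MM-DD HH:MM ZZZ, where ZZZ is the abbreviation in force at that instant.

2022-11-20 15:56 ASS

Query: 2022-11-20 22:26 UTC
Rule 3/3 (ASS, -06:30): 2022-07-12 21:34 UTC ≤ query < +∞
22·60 + 26 - 390 = 956 min
956 = 0·1440 + 956; 956 = 15·60 + 56 → 15:56, same day
→ 2022-11-20 15:56 ASS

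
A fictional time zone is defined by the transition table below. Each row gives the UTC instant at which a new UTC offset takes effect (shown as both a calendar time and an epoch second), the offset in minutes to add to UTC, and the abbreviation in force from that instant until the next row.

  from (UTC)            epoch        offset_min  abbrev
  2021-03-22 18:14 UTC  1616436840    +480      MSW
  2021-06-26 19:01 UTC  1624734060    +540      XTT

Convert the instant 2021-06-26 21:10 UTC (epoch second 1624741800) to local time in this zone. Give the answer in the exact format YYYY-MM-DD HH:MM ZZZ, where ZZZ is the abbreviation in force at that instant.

2021-06-27 06:10 XTT

Query: 2021-06-26 21:10 UTC
Rule 2/2 (XTT, +09:00): 2021-06-26 19:01 UTC ≤ query < +∞
21·60 + 10 + 540 = 1810 min
1810 = 1·1440 + 370; 370 = 6·60 + 10 → 06:10, 2021-06-26 + 1 day = 2021-06-27
→ 2021-06-27 06:10 XTT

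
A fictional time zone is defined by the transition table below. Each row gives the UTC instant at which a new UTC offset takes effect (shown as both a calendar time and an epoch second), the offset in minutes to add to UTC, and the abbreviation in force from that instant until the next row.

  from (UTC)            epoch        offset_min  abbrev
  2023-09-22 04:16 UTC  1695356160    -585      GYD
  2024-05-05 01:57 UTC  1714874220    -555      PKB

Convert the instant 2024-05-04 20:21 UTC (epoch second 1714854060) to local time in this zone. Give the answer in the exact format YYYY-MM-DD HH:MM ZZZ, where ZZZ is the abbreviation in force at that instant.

2024-05-04 10:36 GYD

Query: 2024-05-04 20:21 UTC
Rule 1/2 (GYD, -09:45): 2023-09-22 04:16 UTC ≤ query < 2024-05-05 01:57 UTC
20·60 + 21 - 585 = 636 min
636 = 0·1440 + 636; 636 = 10·60 + 36 → 10:36, same day
→ 2024-05-04 10:36 GYD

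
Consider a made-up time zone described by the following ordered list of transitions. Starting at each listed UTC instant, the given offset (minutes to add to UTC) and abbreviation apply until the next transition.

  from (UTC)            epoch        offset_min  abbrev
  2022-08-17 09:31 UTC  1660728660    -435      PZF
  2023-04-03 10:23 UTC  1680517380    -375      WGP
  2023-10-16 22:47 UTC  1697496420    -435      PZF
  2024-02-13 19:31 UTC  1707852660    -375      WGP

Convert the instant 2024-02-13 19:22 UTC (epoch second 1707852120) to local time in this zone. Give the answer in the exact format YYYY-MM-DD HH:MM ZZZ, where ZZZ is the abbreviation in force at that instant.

Query: 2024-02-13 19:22 UTC
Rule 3/4 (PZF, -07:15): 2023-10-16 22:47 UTC ≤ query < 2024-02-13 19:31 UTC
19·60 + 22 - 435 = 727 min
727 = 0·1440 + 727; 727 = 12·60 + 7 → 12:07, same day
→ 2024-02-13 12:07 PZF

2024-02-13 12:07 PZF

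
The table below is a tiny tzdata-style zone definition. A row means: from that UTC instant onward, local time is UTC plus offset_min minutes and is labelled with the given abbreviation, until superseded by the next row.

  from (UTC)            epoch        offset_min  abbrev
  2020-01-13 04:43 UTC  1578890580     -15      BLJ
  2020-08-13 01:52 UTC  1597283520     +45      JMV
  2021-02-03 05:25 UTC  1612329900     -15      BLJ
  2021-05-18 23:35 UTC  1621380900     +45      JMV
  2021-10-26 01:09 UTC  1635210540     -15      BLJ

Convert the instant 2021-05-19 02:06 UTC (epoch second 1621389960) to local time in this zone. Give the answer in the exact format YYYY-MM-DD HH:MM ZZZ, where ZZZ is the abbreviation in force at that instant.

2021-05-19 02:51 JMV

Query: 2021-05-19 02:06 UTC
Rule 4/5 (JMV, +00:45): 2021-05-18 23:35 UTC ≤ query < 2021-10-26 01:09 UTC
2·60 + 6 + 45 = 171 min
171 = 0·1440 + 171; 171 = 2·60 + 51 → 02:51, same day
→ 2021-05-19 02:51 JMV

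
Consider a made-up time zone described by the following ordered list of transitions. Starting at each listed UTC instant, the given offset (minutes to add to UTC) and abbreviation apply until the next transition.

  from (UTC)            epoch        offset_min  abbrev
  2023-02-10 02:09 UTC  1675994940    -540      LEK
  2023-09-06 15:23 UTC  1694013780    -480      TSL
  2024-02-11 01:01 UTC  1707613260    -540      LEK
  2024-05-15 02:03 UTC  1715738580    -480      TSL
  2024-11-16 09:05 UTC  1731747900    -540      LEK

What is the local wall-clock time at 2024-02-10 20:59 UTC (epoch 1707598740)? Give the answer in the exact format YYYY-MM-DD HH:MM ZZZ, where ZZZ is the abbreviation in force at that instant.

2024-02-10 12:59 TSL

Query: 2024-02-10 20:59 UTC
Rule 2/5 (TSL, -08:00): 2023-09-06 15:23 UTC ≤ query < 2024-02-11 01:01 UTC
20·60 + 59 - 480 = 779 min
779 = 0·1440 + 779; 779 = 12·60 + 59 → 12:59, same day
→ 2024-02-10 12:59 TSL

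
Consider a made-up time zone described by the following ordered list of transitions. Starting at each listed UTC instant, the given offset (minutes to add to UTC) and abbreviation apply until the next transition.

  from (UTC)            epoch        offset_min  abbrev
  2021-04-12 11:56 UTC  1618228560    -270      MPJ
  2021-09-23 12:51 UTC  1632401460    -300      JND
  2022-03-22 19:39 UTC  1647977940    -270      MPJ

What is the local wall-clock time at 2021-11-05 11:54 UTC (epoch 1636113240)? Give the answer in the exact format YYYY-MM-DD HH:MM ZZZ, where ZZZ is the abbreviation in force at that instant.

2021-11-05 06:54 JND

Query: 2021-11-05 11:54 UTC
Rule 2/3 (JND, -05:00): 2021-09-23 12:51 UTC ≤ query < 2022-03-22 19:39 UTC
11·60 + 54 - 300 = 414 min
414 = 0·1440 + 414; 414 = 6·60 + 54 → 06:54, same day
→ 2021-11-05 06:54 JND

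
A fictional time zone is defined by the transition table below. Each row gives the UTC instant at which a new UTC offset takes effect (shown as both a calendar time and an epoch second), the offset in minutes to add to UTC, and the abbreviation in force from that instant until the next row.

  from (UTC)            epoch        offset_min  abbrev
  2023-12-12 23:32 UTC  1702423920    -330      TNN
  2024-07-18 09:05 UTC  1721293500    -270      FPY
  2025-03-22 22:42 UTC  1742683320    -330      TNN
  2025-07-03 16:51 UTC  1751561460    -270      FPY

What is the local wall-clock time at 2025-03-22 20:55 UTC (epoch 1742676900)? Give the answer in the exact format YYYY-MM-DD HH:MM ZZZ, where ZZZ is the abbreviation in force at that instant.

2025-03-22 16:25 FPY

Query: 2025-03-22 20:55 UTC
Rule 2/4 (FPY, -04:30): 2024-07-18 09:05 UTC ≤ query < 2025-03-22 22:42 UTC
20·60 + 55 - 270 = 985 min
985 = 0·1440 + 985; 985 = 16·60 + 25 → 16:25, same day
→ 2025-03-22 16:25 FPY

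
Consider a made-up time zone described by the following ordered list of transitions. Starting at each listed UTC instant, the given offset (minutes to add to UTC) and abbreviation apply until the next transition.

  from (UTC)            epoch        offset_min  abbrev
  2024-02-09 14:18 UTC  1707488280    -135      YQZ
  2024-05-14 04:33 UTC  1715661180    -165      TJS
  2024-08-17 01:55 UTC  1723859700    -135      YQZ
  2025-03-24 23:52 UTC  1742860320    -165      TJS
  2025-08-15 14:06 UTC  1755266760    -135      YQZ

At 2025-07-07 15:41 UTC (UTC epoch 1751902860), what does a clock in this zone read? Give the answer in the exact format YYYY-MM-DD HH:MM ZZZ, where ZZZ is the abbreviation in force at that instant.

2025-07-07 12:56 TJS

Query: 2025-07-07 15:41 UTC
Rule 4/5 (TJS, -02:45): 2025-03-24 23:52 UTC ≤ query < 2025-08-15 14:06 UTC
15·60 + 41 - 165 = 776 min
776 = 0·1440 + 776; 776 = 12·60 + 56 → 12:56, same day
→ 2025-07-07 12:56 TJS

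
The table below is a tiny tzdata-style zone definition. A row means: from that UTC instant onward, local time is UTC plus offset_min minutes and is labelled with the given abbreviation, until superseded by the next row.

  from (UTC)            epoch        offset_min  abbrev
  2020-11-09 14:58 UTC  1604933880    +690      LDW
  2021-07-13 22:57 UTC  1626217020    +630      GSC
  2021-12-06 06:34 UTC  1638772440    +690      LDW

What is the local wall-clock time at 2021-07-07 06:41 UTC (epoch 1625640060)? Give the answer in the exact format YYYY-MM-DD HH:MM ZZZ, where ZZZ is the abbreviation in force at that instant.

2021-07-07 18:11 LDW

Query: 2021-07-07 06:41 UTC
Rule 1/3 (LDW, +11:30): 2020-11-09 14:58 UTC ≤ query < 2021-07-13 22:57 UTC
6·60 + 41 + 690 = 1091 min
1091 = 0·1440 + 1091; 1091 = 18·60 + 11 → 18:11, same day
→ 2021-07-07 18:11 LDW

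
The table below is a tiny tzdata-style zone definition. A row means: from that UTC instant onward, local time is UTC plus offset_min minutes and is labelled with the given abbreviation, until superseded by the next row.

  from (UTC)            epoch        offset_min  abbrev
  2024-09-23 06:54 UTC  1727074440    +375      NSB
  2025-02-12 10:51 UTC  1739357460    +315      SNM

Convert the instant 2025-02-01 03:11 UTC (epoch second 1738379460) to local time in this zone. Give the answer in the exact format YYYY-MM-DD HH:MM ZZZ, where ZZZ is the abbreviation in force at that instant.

Query: 2025-02-01 03:11 UTC
Rule 1/2 (NSB, +06:15): 2024-09-23 06:54 UTC ≤ query < 2025-02-12 10:51 UTC
3·60 + 11 + 375 = 566 min
566 = 0·1440 + 566; 566 = 9·60 + 26 → 09:26, same day
→ 2025-02-01 09:26 NSB

2025-02-01 09:26 NSB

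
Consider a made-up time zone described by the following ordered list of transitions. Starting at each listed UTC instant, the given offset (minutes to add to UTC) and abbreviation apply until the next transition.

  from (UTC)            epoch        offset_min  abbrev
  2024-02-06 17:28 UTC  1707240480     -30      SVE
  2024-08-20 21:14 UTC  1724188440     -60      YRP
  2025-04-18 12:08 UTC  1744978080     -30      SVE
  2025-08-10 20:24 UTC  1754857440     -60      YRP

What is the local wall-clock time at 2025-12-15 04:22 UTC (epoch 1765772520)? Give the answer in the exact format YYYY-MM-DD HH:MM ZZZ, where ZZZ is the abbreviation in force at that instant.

2025-12-15 03:22 YRP

Query: 2025-12-15 04:22 UTC
Rule 4/4 (YRP, -01:00): 2025-08-10 20:24 UTC ≤ query < +∞
4·60 + 22 - 60 = 202 min
202 = 0·1440 + 202; 202 = 3·60 + 22 → 03:22, same day
→ 2025-12-15 03:22 YRP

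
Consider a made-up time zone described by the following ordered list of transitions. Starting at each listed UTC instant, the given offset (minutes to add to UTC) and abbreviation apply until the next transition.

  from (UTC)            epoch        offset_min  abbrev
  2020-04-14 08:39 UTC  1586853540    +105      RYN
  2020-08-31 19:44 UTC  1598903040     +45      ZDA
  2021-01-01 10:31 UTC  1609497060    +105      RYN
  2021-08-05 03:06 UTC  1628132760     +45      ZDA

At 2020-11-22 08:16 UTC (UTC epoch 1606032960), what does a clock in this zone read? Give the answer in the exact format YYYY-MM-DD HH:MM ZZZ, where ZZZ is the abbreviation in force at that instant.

Query: 2020-11-22 08:16 UTC
Rule 2/4 (ZDA, +00:45): 2020-08-31 19:44 UTC ≤ query < 2021-01-01 10:31 UTC
8·60 + 16 + 45 = 541 min
541 = 0·1440 + 541; 541 = 9·60 + 1 → 09:01, same day
→ 2020-11-22 09:01 ZDA

2020-11-22 09:01 ZDA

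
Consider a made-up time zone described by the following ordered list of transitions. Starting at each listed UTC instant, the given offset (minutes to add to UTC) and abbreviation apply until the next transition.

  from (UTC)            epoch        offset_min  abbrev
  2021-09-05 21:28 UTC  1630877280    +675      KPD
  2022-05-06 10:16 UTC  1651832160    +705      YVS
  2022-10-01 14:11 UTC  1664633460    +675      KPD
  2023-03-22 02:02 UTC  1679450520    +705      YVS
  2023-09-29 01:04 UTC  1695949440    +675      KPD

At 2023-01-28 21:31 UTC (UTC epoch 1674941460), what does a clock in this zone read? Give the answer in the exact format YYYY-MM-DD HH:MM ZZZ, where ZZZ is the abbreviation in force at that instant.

Query: 2023-01-28 21:31 UTC
Rule 3/5 (KPD, +11:15): 2022-10-01 14:11 UTC ≤ query < 2023-03-22 02:02 UTC
21·60 + 31 + 675 = 1966 min
1966 = 1·1440 + 526; 526 = 8·60 + 46 → 08:46, 2023-01-28 + 1 day = 2023-01-29
→ 2023-01-29 08:46 KPD

2023-01-29 08:46 KPD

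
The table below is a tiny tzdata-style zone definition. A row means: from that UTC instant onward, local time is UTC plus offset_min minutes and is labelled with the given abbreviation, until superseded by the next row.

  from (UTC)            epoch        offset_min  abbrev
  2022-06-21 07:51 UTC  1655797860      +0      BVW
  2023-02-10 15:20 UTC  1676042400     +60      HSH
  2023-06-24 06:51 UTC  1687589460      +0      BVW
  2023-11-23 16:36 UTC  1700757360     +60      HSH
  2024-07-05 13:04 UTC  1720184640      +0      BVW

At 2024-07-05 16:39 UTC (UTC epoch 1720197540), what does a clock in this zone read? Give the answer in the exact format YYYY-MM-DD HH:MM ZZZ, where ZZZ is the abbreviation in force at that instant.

2024-07-05 16:39 BVW

Query: 2024-07-05 16:39 UTC
Rule 5/5 (BVW, +00:00): 2024-07-05 13:04 UTC ≤ query < +∞
16·60 + 39 + 0 = 999 min
999 = 0·1440 + 999; 999 = 16·60 + 39 → 16:39, same day
→ 2024-07-05 16:39 BVW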